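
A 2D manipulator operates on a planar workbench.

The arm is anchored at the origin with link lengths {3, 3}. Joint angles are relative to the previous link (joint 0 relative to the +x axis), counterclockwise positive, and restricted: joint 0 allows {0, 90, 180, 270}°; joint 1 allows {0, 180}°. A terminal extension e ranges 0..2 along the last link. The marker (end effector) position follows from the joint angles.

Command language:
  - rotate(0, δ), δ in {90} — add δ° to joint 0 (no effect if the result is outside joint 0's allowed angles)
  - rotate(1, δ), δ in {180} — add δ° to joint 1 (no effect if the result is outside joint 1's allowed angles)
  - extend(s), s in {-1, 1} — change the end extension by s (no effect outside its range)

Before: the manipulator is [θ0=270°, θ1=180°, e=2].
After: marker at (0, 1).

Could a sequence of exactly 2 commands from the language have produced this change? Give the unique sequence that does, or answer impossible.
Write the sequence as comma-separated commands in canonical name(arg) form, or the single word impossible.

key: running extend(-1) before extend(1) would end elsewhere — order is forced
initial: [θ0=270°, θ1=180°, e=2]
t=1 extend(1) ⇒ [θ0=270°, θ1=180°, e=2]
t=2 extend(-1) ⇒ [θ0=270°, θ1=180°, e=1]
no rival 2-sequence matches.

extend(1), extend(-1)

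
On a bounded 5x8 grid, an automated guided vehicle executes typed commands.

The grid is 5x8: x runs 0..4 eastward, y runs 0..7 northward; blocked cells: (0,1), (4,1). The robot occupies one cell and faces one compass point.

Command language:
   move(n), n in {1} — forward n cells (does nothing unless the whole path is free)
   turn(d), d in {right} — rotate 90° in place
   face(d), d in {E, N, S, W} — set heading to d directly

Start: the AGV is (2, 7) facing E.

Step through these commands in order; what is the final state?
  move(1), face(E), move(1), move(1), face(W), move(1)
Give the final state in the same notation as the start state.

(3, 7) facing W

begin: (2, 7) facing E
step 1 (move(1)): (3, 7) facing E
step 2 (face(E)): (3, 7) facing E
step 3 (move(1)): (4, 7) facing E
step 4 (move(1)): (4, 7) facing E
step 5 (face(W)): (4, 7) facing W
step 6 (move(1)): (3, 7) facing W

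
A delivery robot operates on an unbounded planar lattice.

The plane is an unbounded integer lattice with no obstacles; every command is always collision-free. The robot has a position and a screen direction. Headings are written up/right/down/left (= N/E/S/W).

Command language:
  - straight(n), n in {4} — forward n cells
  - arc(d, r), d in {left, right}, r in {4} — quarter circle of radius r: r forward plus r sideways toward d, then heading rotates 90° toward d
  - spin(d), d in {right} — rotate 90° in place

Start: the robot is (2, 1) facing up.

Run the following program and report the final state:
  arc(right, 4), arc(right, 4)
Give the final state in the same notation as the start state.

(10, 1) facing down

begin: (2, 1) facing up
1. arc(right, 4) → (6, 5) facing right
2. arc(right, 4) → (10, 1) facing down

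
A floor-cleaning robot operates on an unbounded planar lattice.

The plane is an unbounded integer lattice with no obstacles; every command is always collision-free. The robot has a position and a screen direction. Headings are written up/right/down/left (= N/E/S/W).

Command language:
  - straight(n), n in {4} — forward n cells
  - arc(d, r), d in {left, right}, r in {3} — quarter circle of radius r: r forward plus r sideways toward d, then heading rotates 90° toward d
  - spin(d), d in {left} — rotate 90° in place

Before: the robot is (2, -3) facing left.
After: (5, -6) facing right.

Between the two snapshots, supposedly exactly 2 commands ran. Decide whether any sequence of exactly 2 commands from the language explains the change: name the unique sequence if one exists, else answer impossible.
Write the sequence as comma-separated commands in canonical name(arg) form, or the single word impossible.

spin(left), arc(left, 3)

key: position moved to (5,-6) AND the heading swung to E — translation plus rotation needed
t0: (2, -3) facing left
step 1 (spin(left)): (2, -3) facing down
step 2 (arc(left, 3)): (5, -6) facing right
no other 2-command option fits: unique.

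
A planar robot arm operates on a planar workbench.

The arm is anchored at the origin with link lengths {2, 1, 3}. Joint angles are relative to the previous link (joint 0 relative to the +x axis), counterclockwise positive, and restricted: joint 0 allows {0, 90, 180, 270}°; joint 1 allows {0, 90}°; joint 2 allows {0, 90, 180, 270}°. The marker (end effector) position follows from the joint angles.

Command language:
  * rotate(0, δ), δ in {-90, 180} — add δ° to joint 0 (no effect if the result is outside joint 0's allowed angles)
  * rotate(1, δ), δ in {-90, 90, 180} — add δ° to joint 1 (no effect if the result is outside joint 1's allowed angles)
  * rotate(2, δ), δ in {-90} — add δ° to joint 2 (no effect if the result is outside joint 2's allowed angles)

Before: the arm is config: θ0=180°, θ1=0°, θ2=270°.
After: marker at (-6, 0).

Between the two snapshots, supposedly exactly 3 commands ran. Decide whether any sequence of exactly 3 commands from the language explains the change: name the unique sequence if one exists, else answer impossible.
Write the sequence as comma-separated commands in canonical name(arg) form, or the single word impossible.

t0: config: θ0=180°, θ1=0°, θ2=270°
step 1 (rotate(2, -90)): config: θ0=180°, θ1=0°, θ2=180°
step 2 (rotate(2, -90)): config: θ0=180°, θ1=0°, θ2=90°
step 3 (rotate(2, -90)): config: θ0=180°, θ1=0°, θ2=0°
no rival 3-sequence matches.

rotate(2, -90), rotate(2, -90), rotate(2, -90)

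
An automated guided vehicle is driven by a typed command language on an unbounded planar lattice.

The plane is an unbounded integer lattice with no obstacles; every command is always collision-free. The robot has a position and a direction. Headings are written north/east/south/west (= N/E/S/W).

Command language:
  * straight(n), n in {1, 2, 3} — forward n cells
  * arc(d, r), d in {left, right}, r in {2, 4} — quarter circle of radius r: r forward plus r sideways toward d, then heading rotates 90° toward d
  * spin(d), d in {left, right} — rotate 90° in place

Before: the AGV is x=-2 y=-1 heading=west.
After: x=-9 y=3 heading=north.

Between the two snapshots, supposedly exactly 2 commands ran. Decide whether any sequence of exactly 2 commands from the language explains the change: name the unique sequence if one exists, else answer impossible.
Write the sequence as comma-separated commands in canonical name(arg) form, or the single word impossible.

key: position moved to (-9,3) AND the heading swung to N — translation plus rotation needed
from: x=-2 y=-1 heading=west
t=1 straight(3) ⇒ x=-5 y=-1 heading=west
t=2 arc(right, 4) ⇒ x=-9 y=3 heading=north
no other 2-command option fits: unique.

straight(3), arc(right, 4)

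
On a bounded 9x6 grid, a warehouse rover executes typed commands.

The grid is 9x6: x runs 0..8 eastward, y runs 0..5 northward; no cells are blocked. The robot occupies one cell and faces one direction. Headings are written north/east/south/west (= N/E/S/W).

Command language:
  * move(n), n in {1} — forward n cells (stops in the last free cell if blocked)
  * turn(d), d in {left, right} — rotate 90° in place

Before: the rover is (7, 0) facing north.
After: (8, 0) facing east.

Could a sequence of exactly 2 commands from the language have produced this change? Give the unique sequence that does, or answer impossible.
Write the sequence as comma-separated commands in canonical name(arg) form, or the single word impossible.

key: order matters: swapping turn(right) and move(1) lands elsewhere
begin: (7, 0) facing north
step 1 (turn(right)): (7, 0) facing east
step 2 (move(1)): (8, 0) facing east
no rival 2-sequence matches.

turn(right), move(1)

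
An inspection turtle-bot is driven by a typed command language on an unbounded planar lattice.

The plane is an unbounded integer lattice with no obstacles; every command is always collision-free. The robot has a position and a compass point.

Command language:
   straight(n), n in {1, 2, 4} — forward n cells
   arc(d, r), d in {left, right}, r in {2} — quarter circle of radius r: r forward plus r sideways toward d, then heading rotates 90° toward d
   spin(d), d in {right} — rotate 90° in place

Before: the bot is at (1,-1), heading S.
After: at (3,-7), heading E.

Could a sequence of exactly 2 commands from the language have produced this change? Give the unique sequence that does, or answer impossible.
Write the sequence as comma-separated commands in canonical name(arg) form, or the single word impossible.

key: cell and facing (now E) both changed — the 2 commands mix motion and turning
start: at (1,-1), heading S
step 1 (straight(4)): at (1,-5), heading S
step 2 (arc(left, 2)): at (3,-7), heading E
no rival 2-sequence matches.

straight(4), arc(left, 2)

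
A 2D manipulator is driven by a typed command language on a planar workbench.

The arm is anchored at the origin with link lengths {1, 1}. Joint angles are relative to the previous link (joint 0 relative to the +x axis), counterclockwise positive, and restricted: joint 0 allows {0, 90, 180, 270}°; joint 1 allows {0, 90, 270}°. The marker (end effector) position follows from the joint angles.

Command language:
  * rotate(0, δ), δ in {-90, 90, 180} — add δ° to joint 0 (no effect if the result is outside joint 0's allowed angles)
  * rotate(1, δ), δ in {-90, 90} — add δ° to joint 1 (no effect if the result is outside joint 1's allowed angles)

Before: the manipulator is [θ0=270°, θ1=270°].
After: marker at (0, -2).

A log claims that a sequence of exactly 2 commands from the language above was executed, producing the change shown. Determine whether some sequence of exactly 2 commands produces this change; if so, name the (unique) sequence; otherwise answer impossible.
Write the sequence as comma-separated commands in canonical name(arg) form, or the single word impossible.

rotate(1, -90), rotate(1, 90)

key: order matters: swapping rotate(1, -90) and rotate(1, 90) lands elsewhere
from: [θ0=270°, θ1=270°]
[1] after rotate(1, -90): [θ0=270°, θ1=270°]
[2] after rotate(1, 90): [θ0=270°, θ1=0°]
no rival 2-sequence matches.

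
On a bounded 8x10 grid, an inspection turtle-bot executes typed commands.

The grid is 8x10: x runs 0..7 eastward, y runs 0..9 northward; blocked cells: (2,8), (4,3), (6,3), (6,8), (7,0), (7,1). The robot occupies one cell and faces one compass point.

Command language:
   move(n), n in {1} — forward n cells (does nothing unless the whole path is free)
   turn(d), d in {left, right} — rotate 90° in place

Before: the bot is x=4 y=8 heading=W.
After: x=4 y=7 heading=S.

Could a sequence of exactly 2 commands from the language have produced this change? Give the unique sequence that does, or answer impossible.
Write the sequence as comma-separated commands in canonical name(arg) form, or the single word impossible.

key: cell and facing (now S) both changed — the 2 commands mix motion and turning
begin: x=4 y=8 heading=W
[1] after turn(left): x=4 y=8 heading=S
[2] after move(1): x=4 y=7 heading=S
uniquely the one of 9 2-step routes that fits.

turn(left), move(1)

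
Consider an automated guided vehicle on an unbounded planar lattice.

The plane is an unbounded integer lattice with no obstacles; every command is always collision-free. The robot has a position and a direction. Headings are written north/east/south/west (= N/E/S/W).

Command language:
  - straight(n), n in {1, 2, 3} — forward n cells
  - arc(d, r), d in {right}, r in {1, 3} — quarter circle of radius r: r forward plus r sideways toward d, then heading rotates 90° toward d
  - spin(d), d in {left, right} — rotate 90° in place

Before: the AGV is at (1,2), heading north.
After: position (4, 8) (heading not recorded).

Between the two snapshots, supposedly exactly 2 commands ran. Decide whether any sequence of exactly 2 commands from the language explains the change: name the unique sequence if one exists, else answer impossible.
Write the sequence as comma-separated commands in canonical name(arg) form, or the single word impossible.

straight(3), arc(right, 3)

key: order matters: swapping straight(3) and arc(right, 3) lands elsewhere
start: at (1,2), heading north
1. straight(3) → at (1,5), heading north
2. arc(right, 3) → at (4,8), heading east
no rival 2-sequence matches.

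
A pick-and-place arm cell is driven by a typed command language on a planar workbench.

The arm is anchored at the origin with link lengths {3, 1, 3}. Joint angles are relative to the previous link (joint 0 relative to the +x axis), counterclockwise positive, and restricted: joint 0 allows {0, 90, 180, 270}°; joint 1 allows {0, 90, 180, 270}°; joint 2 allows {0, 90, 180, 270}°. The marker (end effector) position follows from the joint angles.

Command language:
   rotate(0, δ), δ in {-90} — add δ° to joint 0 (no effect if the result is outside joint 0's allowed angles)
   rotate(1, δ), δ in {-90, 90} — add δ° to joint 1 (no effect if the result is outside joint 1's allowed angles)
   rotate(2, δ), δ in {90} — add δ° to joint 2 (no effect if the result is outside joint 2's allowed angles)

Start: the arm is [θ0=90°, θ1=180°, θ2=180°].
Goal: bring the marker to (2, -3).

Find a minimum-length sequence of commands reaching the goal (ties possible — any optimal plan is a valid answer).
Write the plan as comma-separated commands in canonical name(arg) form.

rotate(0, -90), rotate(0, -90), rotate(1, 90)

t0: [θ0=90°, θ1=180°, θ2=180°]
1. rotate(0, -90) → [θ0=0°, θ1=180°, θ2=180°]
2. rotate(0, -90) → [θ0=270°, θ1=180°, θ2=180°]
3. rotate(1, 90) → [θ0=270°, θ1=270°, θ2=180°]
nothing shorter than 3 reaches the goal.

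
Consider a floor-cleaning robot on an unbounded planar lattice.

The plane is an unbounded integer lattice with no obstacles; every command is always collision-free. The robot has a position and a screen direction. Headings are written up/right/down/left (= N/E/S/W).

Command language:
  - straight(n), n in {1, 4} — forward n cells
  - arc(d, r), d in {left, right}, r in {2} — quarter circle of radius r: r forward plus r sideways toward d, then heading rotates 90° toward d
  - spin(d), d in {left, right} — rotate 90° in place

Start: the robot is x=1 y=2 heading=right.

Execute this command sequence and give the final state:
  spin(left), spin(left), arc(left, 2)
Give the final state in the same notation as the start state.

start: x=1 y=2 heading=right
step 1 (spin(left)): x=1 y=2 heading=up
step 2 (spin(left)): x=1 y=2 heading=left
step 3 (arc(left, 2)): x=-1 y=0 heading=down

x=-1 y=0 heading=down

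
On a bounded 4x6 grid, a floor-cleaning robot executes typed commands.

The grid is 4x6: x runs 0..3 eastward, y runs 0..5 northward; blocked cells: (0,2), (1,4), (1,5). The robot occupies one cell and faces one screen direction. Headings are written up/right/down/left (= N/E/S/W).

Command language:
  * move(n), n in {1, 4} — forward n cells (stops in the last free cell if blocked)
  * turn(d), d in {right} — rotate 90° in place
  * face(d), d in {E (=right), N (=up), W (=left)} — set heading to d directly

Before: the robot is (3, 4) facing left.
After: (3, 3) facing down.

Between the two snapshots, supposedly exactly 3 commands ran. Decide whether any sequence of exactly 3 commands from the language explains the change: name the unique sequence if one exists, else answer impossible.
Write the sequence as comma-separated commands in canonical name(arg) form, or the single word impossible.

key: order matters: swapping face(E) and move(1) lands elsewhere
from: (3, 4) facing left
[1] after face(E): (3, 4) facing right
[2] after turn(right): (3, 4) facing down
[3] after move(1): (3, 3) facing down
no other 3-command option fits: unique.

face(E), turn(right), move(1)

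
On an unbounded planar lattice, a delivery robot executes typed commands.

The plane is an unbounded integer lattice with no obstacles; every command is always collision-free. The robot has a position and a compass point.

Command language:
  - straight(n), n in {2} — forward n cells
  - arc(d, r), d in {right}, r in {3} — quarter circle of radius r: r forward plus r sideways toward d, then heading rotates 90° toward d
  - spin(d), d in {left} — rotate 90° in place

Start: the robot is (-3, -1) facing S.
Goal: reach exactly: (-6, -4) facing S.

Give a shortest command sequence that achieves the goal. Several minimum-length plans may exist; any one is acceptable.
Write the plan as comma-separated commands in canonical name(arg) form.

arc(right, 3), spin(left)

start: (-3, -1) facing S
t=1 arc(right, 3) ⇒ (-6, -4) facing W
t=2 spin(left) ⇒ (-6, -4) facing S
no 1-step plan works, so 2 is optimal.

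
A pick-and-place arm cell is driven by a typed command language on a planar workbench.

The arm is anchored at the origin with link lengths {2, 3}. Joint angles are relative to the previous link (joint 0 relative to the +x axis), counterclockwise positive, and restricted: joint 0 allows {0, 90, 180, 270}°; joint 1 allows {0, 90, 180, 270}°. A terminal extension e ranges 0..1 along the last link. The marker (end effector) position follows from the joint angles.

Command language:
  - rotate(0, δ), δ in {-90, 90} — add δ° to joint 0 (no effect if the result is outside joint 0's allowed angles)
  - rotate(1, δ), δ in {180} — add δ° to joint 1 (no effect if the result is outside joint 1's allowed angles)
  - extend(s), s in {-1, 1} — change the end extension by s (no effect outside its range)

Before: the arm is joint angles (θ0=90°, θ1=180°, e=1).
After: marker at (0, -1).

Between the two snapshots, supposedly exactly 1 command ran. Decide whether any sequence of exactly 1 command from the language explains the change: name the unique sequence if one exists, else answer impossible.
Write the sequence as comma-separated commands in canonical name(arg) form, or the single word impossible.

initial: joint angles (θ0=90°, θ1=180°, e=1)
t=1 extend(-1) ⇒ joint angles (θ0=90°, θ1=180°, e=0)
no rival 1-sequence matches.

extend(-1)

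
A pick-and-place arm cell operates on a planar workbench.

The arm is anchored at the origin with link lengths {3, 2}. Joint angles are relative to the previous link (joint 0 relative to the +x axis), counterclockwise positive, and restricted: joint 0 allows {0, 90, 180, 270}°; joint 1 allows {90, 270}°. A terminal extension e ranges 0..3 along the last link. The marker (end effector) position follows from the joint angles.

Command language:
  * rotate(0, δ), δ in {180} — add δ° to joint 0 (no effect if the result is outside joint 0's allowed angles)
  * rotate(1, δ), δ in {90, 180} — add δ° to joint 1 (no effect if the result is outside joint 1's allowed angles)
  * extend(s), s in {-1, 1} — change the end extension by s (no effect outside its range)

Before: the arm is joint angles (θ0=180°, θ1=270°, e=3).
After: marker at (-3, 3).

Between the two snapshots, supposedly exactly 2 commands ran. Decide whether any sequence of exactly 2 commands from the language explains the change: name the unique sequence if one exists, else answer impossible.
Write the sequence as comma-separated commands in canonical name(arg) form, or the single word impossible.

extend(-1), extend(-1)

begin: joint angles (θ0=180°, θ1=270°, e=3)
[1] after extend(-1): joint angles (θ0=180°, θ1=270°, e=2)
[2] after extend(-1): joint angles (θ0=180°, θ1=270°, e=1)
no rival 2-sequence matches.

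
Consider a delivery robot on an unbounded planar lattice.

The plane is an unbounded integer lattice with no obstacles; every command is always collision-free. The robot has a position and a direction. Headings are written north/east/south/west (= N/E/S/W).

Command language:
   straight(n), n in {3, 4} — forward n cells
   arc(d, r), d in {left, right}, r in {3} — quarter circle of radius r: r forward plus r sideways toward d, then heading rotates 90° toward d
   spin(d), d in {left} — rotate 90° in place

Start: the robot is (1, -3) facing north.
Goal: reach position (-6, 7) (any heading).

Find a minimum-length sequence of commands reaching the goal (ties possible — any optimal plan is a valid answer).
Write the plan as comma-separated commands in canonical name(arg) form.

straight(3), straight(4), arc(left, 3), straight(4)

from: (1, -3) facing north
1. straight(3) → (1, 0) facing north
2. straight(4) → (1, 4) facing north
3. arc(left, 3) → (-2, 7) facing west
4. straight(4) → (-6, 7) facing west
shorter routes all fall short; 4 is best.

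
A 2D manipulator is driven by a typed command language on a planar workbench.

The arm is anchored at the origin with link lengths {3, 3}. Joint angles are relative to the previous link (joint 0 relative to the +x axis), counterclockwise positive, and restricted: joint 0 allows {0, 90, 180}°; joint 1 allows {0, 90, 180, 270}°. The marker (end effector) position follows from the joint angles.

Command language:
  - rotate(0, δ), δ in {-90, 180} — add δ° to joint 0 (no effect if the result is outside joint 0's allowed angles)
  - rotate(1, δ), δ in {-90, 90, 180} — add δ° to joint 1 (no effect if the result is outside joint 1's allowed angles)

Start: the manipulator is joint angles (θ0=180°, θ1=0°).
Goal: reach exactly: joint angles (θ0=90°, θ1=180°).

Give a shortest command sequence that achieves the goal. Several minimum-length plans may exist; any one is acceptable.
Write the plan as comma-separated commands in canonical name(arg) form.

rotate(1, 180), rotate(0, -90)

begin: joint angles (θ0=180°, θ1=0°)
step 1 (rotate(1, 180)): joint angles (θ0=180°, θ1=180°)
step 2 (rotate(0, -90)): joint angles (θ0=90°, θ1=180°)
no 1-step plan works, so 2 is optimal.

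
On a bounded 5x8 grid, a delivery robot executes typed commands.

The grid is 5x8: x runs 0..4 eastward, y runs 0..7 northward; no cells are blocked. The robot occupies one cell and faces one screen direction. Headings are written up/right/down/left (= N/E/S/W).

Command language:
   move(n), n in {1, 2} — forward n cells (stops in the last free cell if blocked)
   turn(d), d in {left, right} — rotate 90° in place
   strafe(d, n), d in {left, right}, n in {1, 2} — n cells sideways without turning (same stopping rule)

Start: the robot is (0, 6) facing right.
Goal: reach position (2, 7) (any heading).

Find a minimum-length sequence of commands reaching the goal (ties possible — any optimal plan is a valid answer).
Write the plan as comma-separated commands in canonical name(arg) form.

t0: (0, 6) facing right
step 1 (strafe(left, 2)): (0, 7) facing right
step 2 (move(2)): (2, 7) facing right
minimal: 2 command(s), checked below 2.

strafe(left, 2), move(2)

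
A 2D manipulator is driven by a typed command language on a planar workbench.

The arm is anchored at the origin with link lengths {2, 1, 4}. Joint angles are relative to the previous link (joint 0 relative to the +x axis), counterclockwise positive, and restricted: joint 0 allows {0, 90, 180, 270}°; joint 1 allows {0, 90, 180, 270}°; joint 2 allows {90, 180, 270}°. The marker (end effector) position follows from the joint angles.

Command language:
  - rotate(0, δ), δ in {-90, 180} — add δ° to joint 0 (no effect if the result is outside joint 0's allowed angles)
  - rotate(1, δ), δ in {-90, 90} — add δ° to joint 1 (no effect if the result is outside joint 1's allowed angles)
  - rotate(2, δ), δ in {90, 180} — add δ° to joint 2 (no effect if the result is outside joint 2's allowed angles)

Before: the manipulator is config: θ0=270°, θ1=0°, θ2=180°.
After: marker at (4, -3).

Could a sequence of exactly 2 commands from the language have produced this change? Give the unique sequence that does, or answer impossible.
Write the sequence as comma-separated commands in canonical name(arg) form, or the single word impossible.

rotate(2, 90), rotate(2, 180)

key: running rotate(2, 180) before rotate(2, 90) would end elsewhere — order is forced
t0: config: θ0=270°, θ1=0°, θ2=180°
t=1 rotate(2, 90) ⇒ config: θ0=270°, θ1=0°, θ2=270°
t=2 rotate(2, 180) ⇒ config: θ0=270°, θ1=0°, θ2=90°
no rival 2-sequence matches.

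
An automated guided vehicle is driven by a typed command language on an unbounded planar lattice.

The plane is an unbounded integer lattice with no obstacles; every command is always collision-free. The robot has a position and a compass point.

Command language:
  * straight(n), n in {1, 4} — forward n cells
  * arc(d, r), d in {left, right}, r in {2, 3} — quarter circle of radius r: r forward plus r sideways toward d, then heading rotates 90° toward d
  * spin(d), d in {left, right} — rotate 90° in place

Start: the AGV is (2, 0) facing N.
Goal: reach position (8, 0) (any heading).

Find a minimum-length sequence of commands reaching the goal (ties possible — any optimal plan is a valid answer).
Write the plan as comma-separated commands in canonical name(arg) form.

arc(right, 3), arc(right, 3)

t0: (2, 0) facing N
1. arc(right, 3) → (5, 3) facing E
2. arc(right, 3) → (8, 0) facing S
minimal: 2 command(s), checked below 2.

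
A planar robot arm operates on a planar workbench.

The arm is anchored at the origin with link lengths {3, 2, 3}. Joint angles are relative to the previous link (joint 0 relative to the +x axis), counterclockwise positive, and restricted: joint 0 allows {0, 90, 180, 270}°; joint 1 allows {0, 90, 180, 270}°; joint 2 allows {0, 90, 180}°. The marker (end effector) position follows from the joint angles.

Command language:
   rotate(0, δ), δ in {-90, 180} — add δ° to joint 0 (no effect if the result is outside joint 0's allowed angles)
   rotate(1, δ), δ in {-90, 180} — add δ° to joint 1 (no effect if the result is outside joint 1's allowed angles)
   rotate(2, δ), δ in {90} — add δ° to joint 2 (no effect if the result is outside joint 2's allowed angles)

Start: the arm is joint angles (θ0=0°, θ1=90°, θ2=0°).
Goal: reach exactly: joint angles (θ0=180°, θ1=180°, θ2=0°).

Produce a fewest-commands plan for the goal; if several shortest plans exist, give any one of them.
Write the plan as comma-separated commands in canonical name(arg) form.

initial: joint angles (θ0=0°, θ1=90°, θ2=0°)
[1] after rotate(1, -90): joint angles (θ0=0°, θ1=0°, θ2=0°)
[2] after rotate(0, 180): joint angles (θ0=180°, θ1=0°, θ2=0°)
[3] after rotate(1, 180): joint angles (θ0=180°, θ1=180°, θ2=0°)
minimal: 3 command(s), checked below 3.

rotate(1, -90), rotate(0, 180), rotate(1, 180)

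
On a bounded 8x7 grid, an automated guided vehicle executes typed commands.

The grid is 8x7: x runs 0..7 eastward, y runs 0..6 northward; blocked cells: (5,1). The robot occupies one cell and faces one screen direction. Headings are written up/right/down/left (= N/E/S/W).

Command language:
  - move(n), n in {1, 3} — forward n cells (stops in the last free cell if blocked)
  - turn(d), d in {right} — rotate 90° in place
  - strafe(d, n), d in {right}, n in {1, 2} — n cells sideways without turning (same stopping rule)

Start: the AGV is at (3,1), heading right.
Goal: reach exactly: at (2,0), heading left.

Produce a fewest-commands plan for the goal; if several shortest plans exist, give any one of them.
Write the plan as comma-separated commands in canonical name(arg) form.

strafe(right, 1), turn(right), strafe(right, 1), turn(right)

initial: at (3,1), heading right
1. strafe(right, 1) → at (3,0), heading right
2. turn(right) → at (3,0), heading down
3. strafe(right, 1) → at (2,0), heading down
4. turn(right) → at (2,0), heading left
minimal: 4 command(s), checked below 4.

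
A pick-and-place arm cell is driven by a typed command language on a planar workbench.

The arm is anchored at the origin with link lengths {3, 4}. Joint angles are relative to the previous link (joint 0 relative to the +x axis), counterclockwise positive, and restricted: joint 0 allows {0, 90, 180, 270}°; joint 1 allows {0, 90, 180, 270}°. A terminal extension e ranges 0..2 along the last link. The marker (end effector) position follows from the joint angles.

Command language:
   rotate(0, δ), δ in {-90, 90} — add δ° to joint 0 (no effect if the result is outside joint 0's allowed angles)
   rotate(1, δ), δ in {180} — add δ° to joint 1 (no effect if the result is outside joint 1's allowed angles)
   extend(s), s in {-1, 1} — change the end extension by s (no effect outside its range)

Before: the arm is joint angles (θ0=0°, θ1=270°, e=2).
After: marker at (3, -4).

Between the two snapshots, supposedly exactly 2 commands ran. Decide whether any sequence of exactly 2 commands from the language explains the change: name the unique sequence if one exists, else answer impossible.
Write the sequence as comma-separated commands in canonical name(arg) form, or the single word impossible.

from: joint angles (θ0=0°, θ1=270°, e=2)
step 1 (extend(-1)): joint angles (θ0=0°, θ1=270°, e=1)
step 2 (extend(-1)): joint angles (θ0=0°, θ1=270°, e=0)
uniquely the one of 25 2-step routes that fits.

extend(-1), extend(-1)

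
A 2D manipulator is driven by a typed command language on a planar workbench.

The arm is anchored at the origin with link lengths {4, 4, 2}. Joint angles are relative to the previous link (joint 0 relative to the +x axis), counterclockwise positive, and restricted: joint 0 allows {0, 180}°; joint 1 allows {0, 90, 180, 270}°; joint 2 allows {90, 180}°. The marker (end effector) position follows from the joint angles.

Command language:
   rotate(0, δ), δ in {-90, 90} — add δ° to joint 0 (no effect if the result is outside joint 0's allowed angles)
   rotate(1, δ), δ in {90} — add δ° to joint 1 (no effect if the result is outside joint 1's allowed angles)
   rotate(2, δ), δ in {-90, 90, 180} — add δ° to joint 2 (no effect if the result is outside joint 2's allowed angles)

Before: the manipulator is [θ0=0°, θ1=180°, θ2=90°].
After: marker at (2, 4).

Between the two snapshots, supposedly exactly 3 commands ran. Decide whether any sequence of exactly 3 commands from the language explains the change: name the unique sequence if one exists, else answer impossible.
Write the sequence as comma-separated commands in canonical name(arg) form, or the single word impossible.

start: [θ0=0°, θ1=180°, θ2=90°]
1. rotate(1, 90) → [θ0=0°, θ1=270°, θ2=90°]
2. rotate(1, 90) → [θ0=0°, θ1=0°, θ2=90°]
3. rotate(1, 90) → [θ0=0°, θ1=90°, θ2=90°]
no rival 3-sequence matches.

rotate(1, 90), rotate(1, 90), rotate(1, 90)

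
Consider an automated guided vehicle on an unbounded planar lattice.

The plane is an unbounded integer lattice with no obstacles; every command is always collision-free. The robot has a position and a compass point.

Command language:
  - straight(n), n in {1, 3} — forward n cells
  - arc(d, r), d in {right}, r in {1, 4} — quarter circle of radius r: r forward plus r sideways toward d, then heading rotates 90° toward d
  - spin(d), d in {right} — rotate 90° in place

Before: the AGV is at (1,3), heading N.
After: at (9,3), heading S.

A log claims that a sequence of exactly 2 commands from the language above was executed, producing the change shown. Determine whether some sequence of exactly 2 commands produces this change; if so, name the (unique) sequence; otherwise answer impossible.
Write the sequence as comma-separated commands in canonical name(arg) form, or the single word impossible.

arc(right, 4), arc(right, 4)

key: cell and facing (now S) both changed — the 2 commands mix motion and turning
begin: at (1,3), heading N
[1] after arc(right, 4): at (5,7), heading E
[2] after arc(right, 4): at (9,3), heading S
no other 2-command option fits: unique.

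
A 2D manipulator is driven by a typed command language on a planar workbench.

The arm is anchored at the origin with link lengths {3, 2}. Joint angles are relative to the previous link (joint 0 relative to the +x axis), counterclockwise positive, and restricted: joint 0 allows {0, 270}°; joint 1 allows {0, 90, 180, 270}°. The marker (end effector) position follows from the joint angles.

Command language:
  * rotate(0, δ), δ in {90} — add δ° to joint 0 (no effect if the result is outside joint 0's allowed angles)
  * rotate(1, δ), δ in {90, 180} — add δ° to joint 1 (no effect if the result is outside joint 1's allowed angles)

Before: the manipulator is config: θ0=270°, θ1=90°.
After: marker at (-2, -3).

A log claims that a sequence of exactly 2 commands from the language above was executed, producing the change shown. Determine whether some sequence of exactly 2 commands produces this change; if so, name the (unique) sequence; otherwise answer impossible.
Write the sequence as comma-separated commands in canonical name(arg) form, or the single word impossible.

rotate(1, 90), rotate(1, 90)

from: config: θ0=270°, θ1=90°
1. rotate(1, 90) → config: θ0=270°, θ1=180°
2. rotate(1, 90) → config: θ0=270°, θ1=270°
uniquely the one of 9 2-step routes that fits.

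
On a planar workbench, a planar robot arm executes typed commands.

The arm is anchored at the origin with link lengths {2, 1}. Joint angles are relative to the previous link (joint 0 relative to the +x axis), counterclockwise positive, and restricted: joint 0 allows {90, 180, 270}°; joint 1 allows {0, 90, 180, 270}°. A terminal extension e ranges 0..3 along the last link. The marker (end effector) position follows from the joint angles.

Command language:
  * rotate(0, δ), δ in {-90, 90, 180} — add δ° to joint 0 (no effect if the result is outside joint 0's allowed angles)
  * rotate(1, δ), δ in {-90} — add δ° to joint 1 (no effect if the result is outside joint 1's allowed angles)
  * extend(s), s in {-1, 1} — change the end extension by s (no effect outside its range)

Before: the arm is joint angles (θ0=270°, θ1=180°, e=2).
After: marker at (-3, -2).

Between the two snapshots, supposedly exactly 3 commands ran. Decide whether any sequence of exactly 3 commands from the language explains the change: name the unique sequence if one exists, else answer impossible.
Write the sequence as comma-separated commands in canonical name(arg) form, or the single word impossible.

begin: joint angles (θ0=270°, θ1=180°, e=2)
1. rotate(1, -90) → joint angles (θ0=270°, θ1=90°, e=2)
2. rotate(1, -90) → joint angles (θ0=270°, θ1=0°, e=2)
3. rotate(1, -90) → joint angles (θ0=270°, θ1=270°, e=2)
no other 3-command option fits: unique.

rotate(1, -90), rotate(1, -90), rotate(1, -90)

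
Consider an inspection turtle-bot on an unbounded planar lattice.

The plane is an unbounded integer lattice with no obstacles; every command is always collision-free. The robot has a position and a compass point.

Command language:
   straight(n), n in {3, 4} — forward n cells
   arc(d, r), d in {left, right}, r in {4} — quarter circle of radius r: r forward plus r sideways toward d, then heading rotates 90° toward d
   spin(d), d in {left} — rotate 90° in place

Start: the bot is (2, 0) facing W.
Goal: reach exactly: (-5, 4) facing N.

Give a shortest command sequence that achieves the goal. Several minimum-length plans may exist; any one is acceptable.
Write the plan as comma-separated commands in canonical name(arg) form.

initial: (2, 0) facing W
[1] after straight(3): (-1, 0) facing W
[2] after arc(right, 4): (-5, 4) facing N
nothing shorter than 2 reaches the goal.

straight(3), arc(right, 4)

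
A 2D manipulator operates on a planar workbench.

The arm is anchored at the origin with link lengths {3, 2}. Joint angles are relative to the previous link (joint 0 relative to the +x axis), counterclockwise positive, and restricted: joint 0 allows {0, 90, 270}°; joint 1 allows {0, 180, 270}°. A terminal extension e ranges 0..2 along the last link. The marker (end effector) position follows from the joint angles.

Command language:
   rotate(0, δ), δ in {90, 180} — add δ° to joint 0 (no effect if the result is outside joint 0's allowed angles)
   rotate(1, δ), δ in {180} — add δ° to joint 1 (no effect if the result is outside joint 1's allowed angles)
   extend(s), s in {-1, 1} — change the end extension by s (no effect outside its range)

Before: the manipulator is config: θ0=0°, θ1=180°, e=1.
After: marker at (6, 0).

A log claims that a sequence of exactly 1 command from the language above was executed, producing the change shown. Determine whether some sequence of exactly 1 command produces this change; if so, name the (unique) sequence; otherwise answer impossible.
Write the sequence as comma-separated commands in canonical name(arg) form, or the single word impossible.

from: config: θ0=0°, θ1=180°, e=1
t=1 rotate(1, 180) ⇒ config: θ0=0°, θ1=0°, e=1
all 5 alternatives checked — unique.

rotate(1, 180)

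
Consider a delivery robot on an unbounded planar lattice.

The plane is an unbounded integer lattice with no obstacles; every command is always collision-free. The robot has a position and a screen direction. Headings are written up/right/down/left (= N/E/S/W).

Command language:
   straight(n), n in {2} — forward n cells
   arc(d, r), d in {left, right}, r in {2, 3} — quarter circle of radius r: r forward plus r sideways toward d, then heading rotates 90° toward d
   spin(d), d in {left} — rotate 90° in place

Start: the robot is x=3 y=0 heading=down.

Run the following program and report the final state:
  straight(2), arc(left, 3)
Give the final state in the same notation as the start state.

begin: x=3 y=0 heading=down
t=1 straight(2) ⇒ x=3 y=-2 heading=down
t=2 arc(left, 3) ⇒ x=6 y=-5 heading=right

x=6 y=-5 heading=right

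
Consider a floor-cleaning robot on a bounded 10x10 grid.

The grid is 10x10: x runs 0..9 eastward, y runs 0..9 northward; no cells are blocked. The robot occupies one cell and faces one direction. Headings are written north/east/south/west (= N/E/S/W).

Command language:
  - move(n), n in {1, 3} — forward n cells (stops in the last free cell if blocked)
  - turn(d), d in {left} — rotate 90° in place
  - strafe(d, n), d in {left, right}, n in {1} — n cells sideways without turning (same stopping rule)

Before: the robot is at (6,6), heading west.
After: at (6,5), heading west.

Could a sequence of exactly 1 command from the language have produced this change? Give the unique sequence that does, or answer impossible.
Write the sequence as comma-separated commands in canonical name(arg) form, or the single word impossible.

key: heading stays W — the single command does not turn
t0: at (6,6), heading west
t=1 strafe(left, 1) ⇒ at (6,5), heading west
uniquely the one of 5 1-step routes that fits.

strafe(left, 1)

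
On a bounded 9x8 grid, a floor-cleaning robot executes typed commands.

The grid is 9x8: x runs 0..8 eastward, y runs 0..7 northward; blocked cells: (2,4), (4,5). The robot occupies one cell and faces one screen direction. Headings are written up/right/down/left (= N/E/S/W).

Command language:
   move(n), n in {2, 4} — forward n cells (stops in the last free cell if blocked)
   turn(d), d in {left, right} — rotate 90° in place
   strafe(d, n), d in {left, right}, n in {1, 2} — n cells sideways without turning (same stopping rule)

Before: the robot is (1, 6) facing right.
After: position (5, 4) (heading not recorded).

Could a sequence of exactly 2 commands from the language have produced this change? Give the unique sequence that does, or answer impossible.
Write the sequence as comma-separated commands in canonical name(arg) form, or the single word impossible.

key: order matters: swapping move(4) and strafe(right, 2) lands elsewhere
initial: (1, 6) facing right
1. move(4) → (5, 6) facing right
2. strafe(right, 2) → (5, 4) facing right
no rival 2-sequence matches.

move(4), strafe(right, 2)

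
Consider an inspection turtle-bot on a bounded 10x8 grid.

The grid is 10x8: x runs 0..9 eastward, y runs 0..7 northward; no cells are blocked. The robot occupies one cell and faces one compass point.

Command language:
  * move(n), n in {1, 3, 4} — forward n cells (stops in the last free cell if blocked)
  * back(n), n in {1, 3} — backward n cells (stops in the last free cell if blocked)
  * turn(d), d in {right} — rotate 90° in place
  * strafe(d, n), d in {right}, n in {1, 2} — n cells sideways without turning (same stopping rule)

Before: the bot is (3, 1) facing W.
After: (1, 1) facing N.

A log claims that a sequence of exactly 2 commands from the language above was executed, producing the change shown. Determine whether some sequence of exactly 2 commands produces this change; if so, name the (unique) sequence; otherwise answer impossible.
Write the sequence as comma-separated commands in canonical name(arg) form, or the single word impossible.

impossible

no 2-step route produces this change.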